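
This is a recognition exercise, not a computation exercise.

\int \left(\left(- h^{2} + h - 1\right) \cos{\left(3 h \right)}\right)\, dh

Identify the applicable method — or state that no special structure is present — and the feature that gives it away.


Diagnosis: integration by parts — - h^{2} + h - 1 dies after finitely many derivatives while \cos{\left(3 h \right)} cycles under integration — the tabular/parts setup.


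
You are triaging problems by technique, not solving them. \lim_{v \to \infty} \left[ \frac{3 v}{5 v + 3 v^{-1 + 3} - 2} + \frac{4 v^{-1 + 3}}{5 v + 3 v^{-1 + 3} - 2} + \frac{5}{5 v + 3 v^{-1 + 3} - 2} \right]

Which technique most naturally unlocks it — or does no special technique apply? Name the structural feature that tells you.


Diagnosis: dominant-term comparison — divide by the highest power of v present: lower-order terms vanish and the dominant ratio remains. l'Hôpital's at-infinity variant applies to the expression viewed as a single quotient; the leading-term comparison is the direct route.


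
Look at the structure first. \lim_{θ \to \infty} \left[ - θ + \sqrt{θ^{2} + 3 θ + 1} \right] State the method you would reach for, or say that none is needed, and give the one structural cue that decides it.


Method: conjugate multiplication — infinity minus infinity with a radical in play — multiply by the conjugate so the divergences of \sqrt{θ^{2} + 3 θ + 1} and θ annihilate.


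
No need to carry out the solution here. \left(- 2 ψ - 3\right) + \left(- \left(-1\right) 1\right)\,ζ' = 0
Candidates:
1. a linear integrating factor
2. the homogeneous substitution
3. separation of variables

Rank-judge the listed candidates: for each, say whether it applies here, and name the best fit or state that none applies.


Best approach: no special technique — solved for the derivative, ζ never appears on the right — this is a direct integration in ψ, not a differential-equations problem at heart.
- a linear integrating factor: the linear template holds only trivially here (the unknown is absent, so the coefficient is zero) — the method is not the natural label.
- the homogeneous substitution: rescaling both variables together changes the slope, so no ratio substitution collapses it.
- separation of variables — with no unknown in the slope, separating variables is a formality — the equation integrates directly.


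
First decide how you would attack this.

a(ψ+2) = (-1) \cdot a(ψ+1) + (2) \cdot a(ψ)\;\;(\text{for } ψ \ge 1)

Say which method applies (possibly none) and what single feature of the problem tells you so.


Diagnosis: the characteristic-root method — every coefficient is a fixed number and the forcing is zero — substitute r^ψ and read off the root equation.


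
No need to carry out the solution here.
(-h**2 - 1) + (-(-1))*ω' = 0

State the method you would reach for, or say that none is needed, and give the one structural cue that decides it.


Verdict: no special technique — the slope is a function of h alone, so integrate both sides directly.


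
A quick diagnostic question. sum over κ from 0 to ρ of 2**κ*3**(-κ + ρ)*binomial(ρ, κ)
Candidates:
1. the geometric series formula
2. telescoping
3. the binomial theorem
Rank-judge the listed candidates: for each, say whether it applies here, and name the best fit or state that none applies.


Best approach: the binomial theorem — the summand is term κ of a binomial expansion in 2 and 3; the whole sum is a single power.
- the geometric series formula — dividing successive terms gives an index-dependent quantity, not a constant.
- telescoping — the summand is not presented as a shifted difference — a telescoping rewrite may exist, but the displayed structure does not offer one.
- the binomial theorem — yes, a natural case for it.


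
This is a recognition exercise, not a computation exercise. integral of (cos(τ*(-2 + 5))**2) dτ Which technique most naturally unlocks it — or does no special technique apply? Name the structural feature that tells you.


Technique: a trigonometric identity — the exponent on cos(τ*(-2 + 5))**2 is even — the power-reduction identity is the standard preprocessing step.


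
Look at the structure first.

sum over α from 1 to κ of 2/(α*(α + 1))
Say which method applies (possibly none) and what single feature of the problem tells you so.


Method: telescoping — poles of 2/(α*(α + 1)) differ by an integer, the telltale of a telescoping partial-fraction sum.


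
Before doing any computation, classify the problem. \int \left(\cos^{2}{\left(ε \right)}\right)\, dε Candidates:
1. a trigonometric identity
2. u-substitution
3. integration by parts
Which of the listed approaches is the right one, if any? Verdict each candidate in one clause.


Best approach: a trigonometric identity — the even exponent on \cos^{2}{\left(ε \right)} signals one move: rewrite via cos of the doubled angle.
- a trigonometric identity — applies; the problem has the shape this method handles.
- u-substitution — no subexpression of the integrand serves as a whole-integral substitution inner — individual terms may offer their own, but none carries its derivative as a factor of the full integrand; a working change of variable would have to be constructed from outside the expression.
- integration by parts — not the natural route: no polynomial-kernel product appears — a recursive parts reduction of the trigonometric product exists, but the identity rewrite is direct.


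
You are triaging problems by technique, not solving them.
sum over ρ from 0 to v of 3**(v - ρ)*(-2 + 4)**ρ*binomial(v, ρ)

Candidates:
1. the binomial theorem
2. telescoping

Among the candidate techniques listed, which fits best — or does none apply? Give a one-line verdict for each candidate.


Method: the binomial theorem — binomial(v, ρ) weighting matched powers of (-2 + 4) and 3 is the expanded form of ((-2 + 4) + 3)^v — fold it back up.
- the binomial theorem — a fit — the right tool for this form.
- telescoping — the terms as presented offer no neighboring cancellation — a telescoping rewrite may exist, but the displayed structure does not hand one over.


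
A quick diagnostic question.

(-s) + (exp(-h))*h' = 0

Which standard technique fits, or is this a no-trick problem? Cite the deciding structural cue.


Best approach: separation of variables — one side of the product carries the independent variable, the other the unknown — the textbook separation shape. The cross-partial test also passes here (vacuously, each side single-variable); the potential-function route would work, separation is simply more immediate.


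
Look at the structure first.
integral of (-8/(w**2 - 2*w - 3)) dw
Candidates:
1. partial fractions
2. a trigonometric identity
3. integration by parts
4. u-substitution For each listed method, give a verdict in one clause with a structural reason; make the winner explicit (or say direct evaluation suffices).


Diagnosis: partial fractions — a proper rational integrand whose denominator splits into simpler factors — decompose into partial fractions first.
- partial fractions — applicable, and directly so.
- a trigonometric identity — with no trigonometric functions present, identity rewriting has no target.
- integration by parts: there is no nonconstant-polynomial-times-kernel split with an exp, sine, cosine (degree-1 argument), or logarithm partner.
- u-substitution: no subexpression of the integrand pairs with its own derivative as a factor — individual terms may offer their own substitutions, but any change of variable covering the whole integral would have to be constructed from outside the expression.


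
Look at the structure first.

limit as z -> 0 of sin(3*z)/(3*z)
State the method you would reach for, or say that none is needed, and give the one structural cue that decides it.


Method: l'Hôpital's rule (0/0) — the 0/0 form at 0 is the signature situation for l'Hôpital's rule. Known elementary limits would finish this too — the rule just bypasses the case analysis.


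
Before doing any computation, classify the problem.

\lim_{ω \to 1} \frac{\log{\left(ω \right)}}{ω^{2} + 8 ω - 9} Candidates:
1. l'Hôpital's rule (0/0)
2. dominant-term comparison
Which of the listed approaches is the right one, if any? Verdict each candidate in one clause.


Diagnosis: l'Hôpital's rule (0/0) — both numerator and denominator vanish at 1: the genuine 0/0 indeterminate that l'Hôpital exists for. Known elementary limits would finish this too — the rule just bypasses the case analysis.
- l'Hôpital's rule (0/0) — a fit — the right tool for this form.
- dominant-term comparison: no ranking of term growth rates resolves the limit here.


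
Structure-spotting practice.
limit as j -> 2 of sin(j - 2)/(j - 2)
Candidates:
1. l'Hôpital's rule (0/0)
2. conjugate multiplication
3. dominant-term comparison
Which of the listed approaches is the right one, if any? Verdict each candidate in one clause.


Diagnosis: l'Hôpital's rule (0/0) — the 0/0 form at 2 is the signature situation for l'Hôpital's rule. A local series expansion at the point resolves it as well; the rule is the packaged version of that step.
- l'Hôpital's rule (0/0) — yes, a natural case for it.
- conjugate multiplication — there are no radicals in tension whose conjugate would simplify matters.
- dominant-term comparison — no dominant-degree comparison decides it.


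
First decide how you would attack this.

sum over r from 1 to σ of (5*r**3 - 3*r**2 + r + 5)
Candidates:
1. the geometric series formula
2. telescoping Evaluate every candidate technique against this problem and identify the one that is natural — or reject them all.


Technique: no special technique — every summand is a constant multiple of a power of r — apply the standard power-sum identities one degree at a time.
- the geometric series formula: no single multiplier carries one term to the next throughout the sum.
- telescoping — writing out consecutive terms as given produces no pairwise cancellation.


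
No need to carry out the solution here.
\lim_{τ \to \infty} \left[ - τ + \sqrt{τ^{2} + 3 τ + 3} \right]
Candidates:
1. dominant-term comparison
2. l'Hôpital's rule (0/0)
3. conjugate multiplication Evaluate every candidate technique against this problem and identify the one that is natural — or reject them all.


Method: conjugate multiplication — infinity minus infinity with a radical in play — multiply by the conjugate so the divergences of \sqrt{τ^{2} + 3 τ + 3} and τ annihilate.
- dominant-term comparison — this limit is not decided by comparing polynomial growth at infinity.
- l'Hôpital's rule (0/0) — the expression is a difference driving to ∞ − ∞, not a 0/0 quotient — there is no ratio for the rule to differentiate.
- conjugate multiplication: applicable, and directly so.


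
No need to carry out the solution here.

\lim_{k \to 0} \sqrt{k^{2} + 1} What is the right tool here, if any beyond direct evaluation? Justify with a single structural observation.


Best approach: no special technique — the expression is continuous at 0 — substitute and evaluate; no indeterminate form appears.


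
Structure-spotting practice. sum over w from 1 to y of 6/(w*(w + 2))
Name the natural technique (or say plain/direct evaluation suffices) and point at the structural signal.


Method: telescoping — 6/(w*(w + 2)) is a collapsed telescope: expand it into simple fractions to see the cancellation.


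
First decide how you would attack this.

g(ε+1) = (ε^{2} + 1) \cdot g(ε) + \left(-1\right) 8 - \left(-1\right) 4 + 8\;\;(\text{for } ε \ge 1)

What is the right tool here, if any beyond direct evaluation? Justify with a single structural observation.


Technique: a summation factor — it is first-order linear but the coefficient ε^{2} + 1 depends on the index, so multiply through by a summation factor to telescope it.


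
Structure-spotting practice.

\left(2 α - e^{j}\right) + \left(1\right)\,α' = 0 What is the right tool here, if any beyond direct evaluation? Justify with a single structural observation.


Technique: a linear integrating factor — first power of α, nonzero forcing: the integrating-factor recipe applies verbatim with p = 2.


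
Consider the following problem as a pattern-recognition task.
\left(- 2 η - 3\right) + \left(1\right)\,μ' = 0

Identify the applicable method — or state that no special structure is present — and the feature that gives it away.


Diagnosis: no special technique — solved for the derivative, μ never appears on the right — this is a direct integration in η, not a differential-equations problem at heart.


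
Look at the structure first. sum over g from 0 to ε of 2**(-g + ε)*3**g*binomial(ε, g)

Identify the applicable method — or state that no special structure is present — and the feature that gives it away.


Technique: the binomial theorem — terms weighting binomial(ε, g) against matched powers of 3 and 2 reassemble into (3 + 2)^ε by the binomial theorem.


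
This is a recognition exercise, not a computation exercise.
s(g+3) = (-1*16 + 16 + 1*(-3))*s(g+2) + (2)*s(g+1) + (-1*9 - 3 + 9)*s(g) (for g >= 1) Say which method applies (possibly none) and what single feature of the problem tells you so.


Diagnosis: the characteristic-root method — fixed numeric weights on consecutive terms and no forcing term added: the root method in its home territory.


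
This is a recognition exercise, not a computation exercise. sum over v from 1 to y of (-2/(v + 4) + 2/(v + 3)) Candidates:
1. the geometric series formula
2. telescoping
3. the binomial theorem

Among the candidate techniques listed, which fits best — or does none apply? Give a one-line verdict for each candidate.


Verdict: telescoping — spot the paired structure — each term adds 2/(v + 3) and subtracts its successor value, which the next term restores: the definition of a telescoping chain.
- the geometric series formula — no single multiplier carries one term to the next throughout the sum.
- telescoping — yes — fits the structure here.
- the binomial theorem — no binomial coefficients pair up with complementary powers here.


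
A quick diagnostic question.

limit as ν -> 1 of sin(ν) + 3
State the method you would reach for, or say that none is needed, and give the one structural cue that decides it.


Verdict: no special technique — nothing blocks direct substitution at 1: plug in and finish.


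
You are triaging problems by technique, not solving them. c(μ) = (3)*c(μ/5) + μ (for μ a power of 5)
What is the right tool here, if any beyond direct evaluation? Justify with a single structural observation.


Best approach: the master substitution — the call at μ/5 makes this multiplicative recursion; the master-style substitution converts it to additive.


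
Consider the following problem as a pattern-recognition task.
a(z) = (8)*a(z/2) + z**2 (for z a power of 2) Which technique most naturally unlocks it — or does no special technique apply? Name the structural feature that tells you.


Technique: the master substitution — the index is divided (z/2), not shifted — substitute z = 2^m to straighten it into a shift recurrence.


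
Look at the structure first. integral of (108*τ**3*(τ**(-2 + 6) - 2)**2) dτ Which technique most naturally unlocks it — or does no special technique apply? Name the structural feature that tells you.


Technique: u-substitution — collected, the integrand has one factor that is, up to a constant, the derivative of an inner expression the rest depends on — substitute for that inner expression. One could also expand and integrate term by term; the substitution is strictly more direct.


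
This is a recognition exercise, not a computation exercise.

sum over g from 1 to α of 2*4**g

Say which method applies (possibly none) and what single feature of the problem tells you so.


Method: the geometric series formula — each term is 4 times the previous one, so the geometric-series formula applies directly.


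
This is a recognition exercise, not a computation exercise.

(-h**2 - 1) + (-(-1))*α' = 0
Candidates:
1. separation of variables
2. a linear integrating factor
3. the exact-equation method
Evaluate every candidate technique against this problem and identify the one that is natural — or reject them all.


Technique: no special technique — with α absent the equation is not coupled at all: direct integration in h.
- separation of variables — with no unknown in the slope, separating variables is a formality — the equation integrates directly.
- a linear integrating factor — with the unknown absent the integrating factor is a formality; direct integration is the working structure.
- the exact-equation method — with the unknown absent from both coefficients, the cross-partial test holds emptily — nothing for the exact method to work on.


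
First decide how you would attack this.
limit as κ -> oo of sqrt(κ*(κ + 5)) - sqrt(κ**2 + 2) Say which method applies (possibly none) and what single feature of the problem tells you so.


Method: conjugate multiplication — this difference gives up after one conjugate multiplication — the radical structure cancels against its conjugate.


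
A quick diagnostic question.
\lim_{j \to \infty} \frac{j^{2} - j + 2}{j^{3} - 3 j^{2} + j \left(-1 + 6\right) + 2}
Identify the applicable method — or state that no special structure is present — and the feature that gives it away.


Technique: dominant-term comparison — at large j only the top-degree terms survive; compare the leading terms and the limit falls out. Differentiating the expression as a single quotient would eventually settle it as well; matching dominant growth settles it immediately.


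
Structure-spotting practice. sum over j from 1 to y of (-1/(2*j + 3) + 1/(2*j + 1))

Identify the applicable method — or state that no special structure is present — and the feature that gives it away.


Method: telescoping — a difference of consecutive values of one function (1/(2*j + 1) at one index and the next) — telescoping by construction.


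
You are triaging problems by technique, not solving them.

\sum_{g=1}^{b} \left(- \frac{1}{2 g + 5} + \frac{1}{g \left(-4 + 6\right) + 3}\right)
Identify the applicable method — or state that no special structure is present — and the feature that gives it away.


Best approach: telescoping — difference-of-shifts structure (each term adds \frac{1}{g \left(-4 + 6\right) + 3}, then subtracts its one-index-advanced value, which the following term adds back) leaves only the first and last pieces standing.


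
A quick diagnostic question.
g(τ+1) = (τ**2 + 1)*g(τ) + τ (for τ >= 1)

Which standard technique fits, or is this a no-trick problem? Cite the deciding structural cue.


Diagnosis: a summation factor — normalize by the running product of τ**2 + 1: the left side becomes a difference, and differences sum.


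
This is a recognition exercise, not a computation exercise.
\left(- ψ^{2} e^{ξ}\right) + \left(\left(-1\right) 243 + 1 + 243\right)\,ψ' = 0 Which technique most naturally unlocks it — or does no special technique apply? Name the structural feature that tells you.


Verdict: separation of variables — one side of the product carries the independent variable, the other the unknown — the textbook separation shape.


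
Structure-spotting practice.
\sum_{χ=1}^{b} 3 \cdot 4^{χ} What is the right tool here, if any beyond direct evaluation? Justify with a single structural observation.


Best approach: the geometric series formula — consecutive terms stand in a fixed index-free ratio — the geometric sum formula closes it.


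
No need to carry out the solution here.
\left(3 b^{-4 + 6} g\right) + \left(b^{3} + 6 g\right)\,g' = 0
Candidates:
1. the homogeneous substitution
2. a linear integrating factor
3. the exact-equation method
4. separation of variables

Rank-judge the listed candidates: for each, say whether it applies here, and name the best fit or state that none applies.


Technique: the exact-equation method — because the two cross partials coincide, the form is conservative as written — recover its potential in (b, g).
- the homogeneous substitution — the ratio substitution does not collapse this equation.
- a linear integrating factor: a nonlinear term in the unknown puts this outside the integrating-factor template.
- the exact-equation method: a fit — the right tool for this form.
- separation of variables — no algebra isolates the independent variable on one side and the unknown on the other.


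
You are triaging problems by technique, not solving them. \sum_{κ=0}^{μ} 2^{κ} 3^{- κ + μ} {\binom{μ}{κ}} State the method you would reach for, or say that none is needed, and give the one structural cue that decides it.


Diagnosis: the binomial theorem — terms weighting {\binom{μ}{κ}} against matched powers of 2 and 3 reassemble into (2 + 3)^μ by the binomial theorem.


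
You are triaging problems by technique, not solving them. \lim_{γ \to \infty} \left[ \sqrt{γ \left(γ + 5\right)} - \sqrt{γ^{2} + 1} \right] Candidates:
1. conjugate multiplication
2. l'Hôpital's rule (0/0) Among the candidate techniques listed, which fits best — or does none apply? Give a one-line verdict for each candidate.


Diagnosis: conjugate multiplication — both pieces blow up but their difference is finite; the conjugate trick rationalizes \sqrt{γ \left(γ + 5\right)} - \sqrt{γ^{2} + 1}.
- conjugate multiplication — applies; the problem has the shape this method handles.
- l'Hôpital's rule (0/0): no quotient structure at all: the clash is ∞ minus ∞, which rationalizing converts into a tractable ratio.


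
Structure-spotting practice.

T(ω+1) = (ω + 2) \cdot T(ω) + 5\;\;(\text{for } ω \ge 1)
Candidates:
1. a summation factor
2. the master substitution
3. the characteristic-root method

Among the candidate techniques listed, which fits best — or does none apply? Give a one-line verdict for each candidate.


Technique: a summation factor — normalize by the running product of ω + 2: the left side becomes a difference, and differences sum.
- a summation factor — applies; the problem has the shape this method handles.
- the master substitution: the recursive argument is a shift of the index, not a fixed fraction of it.
- the characteristic-root method — the coefficients change with the index, which the root method cannot absorb.


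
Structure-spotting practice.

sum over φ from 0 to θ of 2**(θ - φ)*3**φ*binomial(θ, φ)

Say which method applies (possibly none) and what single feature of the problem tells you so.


Diagnosis: the binomial theorem — the binomial coefficients weight matched powers of 3 and 2, which is exactly the expansion of a binomial power.


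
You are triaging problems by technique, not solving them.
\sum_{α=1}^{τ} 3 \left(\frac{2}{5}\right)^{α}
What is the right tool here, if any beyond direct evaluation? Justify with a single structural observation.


Verdict: the geometric series formula — check a ratio of consecutive terms: it is \frac{2}{5}, independent of the index, so the geometric formula closes the sum.


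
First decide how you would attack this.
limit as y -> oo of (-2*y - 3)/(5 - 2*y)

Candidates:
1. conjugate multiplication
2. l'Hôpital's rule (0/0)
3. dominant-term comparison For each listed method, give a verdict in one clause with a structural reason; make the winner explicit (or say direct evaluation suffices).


Method: dominant-term comparison — at large y only the top-degree terms survive; compare the leading terms and the limit falls out.
- conjugate multiplication — no divergent radical difference is present for a conjugate pair to cancel.
- l'Hôpital's rule (0/0): no 0/0 form appears: written as one quotient, top and bottom both grow without bound, and the ratio is decided by their leading terms.
- dominant-term comparison — yes — fits the structure here.


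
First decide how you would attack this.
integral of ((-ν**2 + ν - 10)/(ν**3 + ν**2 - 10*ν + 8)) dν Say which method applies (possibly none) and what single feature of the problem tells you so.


Best approach: partial fractions — with ν**3 + ν**2 - 10*ν + 8 factorable and the degree on top strictly smaller, simple-fraction decomposition is immediate.


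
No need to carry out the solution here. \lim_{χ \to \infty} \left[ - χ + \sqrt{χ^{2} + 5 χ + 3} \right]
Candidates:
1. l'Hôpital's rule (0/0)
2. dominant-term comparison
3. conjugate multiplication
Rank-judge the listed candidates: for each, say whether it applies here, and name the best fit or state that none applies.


Diagnosis: conjugate multiplication — an infinity-minus-infinity difference with a surviving radical — multiply by the conjugate to cancel the divergence.
- l'Hôpital's rule (0/0): the expression is a difference driving to ∞ − ∞, not a 0/0 quotient — there is no ratio for the rule to differentiate.
- dominant-term comparison — this limit is not decided by comparing leading-term growth at infinity.
- conjugate multiplication — yes, a natural case for it.


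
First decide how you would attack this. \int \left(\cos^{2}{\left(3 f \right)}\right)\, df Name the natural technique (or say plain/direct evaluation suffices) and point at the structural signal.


Method: a trigonometric identity — \cos^{2}{\left(3 f \right)} is the textbook power-reduction case — identities first, antiderivatives second.


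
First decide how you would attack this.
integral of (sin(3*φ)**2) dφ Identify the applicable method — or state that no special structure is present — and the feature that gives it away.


Verdict: a trigonometric identity — sin(3*φ)**2 is the textbook power-reduction case — identities first, antiderivatives second.


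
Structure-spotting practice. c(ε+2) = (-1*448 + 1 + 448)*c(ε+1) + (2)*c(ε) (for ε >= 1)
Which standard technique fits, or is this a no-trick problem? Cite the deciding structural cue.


Verdict: the characteristic-root method — try a geometric ansatz r^ε: constant coefficients turn the recurrence into one polynomial equation in r.


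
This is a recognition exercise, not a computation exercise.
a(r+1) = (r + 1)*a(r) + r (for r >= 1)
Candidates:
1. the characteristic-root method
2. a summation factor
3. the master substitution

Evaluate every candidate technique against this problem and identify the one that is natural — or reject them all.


Technique: a summation factor — normalize by the running product of r + 1: the left side becomes a difference, and differences sum.
- the characteristic-root method: an index-dependent weight blocks the pure exponential ansatz.
- a summation factor: yes — fits the structure here.
- the master substitution — the recursion steps by a constant offset, so exponential reindexing is pointless.


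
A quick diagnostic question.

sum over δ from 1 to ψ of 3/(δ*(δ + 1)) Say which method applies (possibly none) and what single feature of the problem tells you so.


Method: telescoping — split 3/(δ*(δ + 1)) by partial fractions and the pieces are one function at shifted arguments — interior terms cancel.


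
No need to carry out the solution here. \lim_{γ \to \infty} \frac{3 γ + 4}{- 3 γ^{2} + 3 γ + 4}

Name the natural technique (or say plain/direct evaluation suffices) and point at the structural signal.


Verdict: dominant-term comparison — growth-rate triage: the leading powers of γ decide the limit, everything else is noise. Viewed as a single quotient this is an ∞/∞ form — an at-infinity application of l'Hôpital's rule would also resolve it; comparing leading growth reads the answer without differentiating.


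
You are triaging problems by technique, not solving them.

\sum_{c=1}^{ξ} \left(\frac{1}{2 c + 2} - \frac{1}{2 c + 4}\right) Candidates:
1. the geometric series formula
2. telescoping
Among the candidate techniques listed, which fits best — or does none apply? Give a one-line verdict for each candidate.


Technique: telescoping — the summand is built as \frac{1}{2 c + 2} minus its own successor — adjacent terms annihilate down the line.
- the geometric series formula — no single multiplier carries one term to the next throughout the sum.
- telescoping — yes, a natural case for it.


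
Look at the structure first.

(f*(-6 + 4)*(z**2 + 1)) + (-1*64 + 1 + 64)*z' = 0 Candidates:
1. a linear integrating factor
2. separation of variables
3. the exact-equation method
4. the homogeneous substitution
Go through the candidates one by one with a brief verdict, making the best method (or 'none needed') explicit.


Technique: separation of variables — separating collects all z-dependence with the derivative and leaves all f-dependence opposite: variables separate.
- a linear integrating factor: a nonlinear term in the unknown puts this outside the integrating-factor template.
- separation of variables — applicable, and directly so.
- the exact-equation method — the mixed-partials test fails on this split — it is not an exact differential as presented.
- the homogeneous substitution: the ratio substitution does not collapse this equation.


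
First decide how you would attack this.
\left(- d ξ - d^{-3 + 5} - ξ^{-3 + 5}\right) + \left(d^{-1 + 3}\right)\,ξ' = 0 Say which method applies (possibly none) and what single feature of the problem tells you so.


Method: the homogeneous substitution — scaling d and ξ together leaves the slope fixed — it depends only on ξ/d, so substitute the ratio.


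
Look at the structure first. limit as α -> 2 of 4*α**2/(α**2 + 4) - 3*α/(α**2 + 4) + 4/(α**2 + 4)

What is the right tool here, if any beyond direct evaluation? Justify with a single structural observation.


Best approach: no special technique — the expression is continuous at 2 — substitute and evaluate; no indeterminate form appears.


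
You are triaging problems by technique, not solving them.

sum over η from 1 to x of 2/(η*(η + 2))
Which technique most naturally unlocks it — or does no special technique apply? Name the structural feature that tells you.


Method: telescoping — rewrite 2/(η*(η + 2)) as simple fractions and successive terms eat each other — only the edges survive.


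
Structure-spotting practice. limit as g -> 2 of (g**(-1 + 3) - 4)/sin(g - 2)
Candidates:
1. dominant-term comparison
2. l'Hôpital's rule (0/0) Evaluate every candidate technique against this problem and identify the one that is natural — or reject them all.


Diagnosis: l'Hôpital's rule (0/0) — numerator and denominator both vanish at 2 — a genuine 0/0 form, which is exactly when l'Hôpital applies. The standard small-argument limits would also carry it; the rule is the systematic route.
- dominant-term comparison: leading-power comparison does not apply to this form.
- l'Hôpital's rule (0/0): yes, a natural case for it.


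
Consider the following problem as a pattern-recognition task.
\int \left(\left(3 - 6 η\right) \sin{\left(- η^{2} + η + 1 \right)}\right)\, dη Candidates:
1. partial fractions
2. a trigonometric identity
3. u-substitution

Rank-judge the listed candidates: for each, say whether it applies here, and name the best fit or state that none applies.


Verdict: u-substitution — a chain-rule shadow: 3 - 6 η alongside a function of - η^{2} + η + 1 means u = - η^{2} + η + 1 unwinds the composition in one step.
- partial fractions: there is no rational-function structure to decompose.
- a trigonometric identity: no even trigonometric power and no product of distinct frequencies to rewrite.
- u-substitution — a fit — the right tool for this form.


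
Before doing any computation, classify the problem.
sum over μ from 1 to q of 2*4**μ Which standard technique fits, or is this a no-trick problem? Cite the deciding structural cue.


Technique: the geometric series formula — consecutive terms stand in a fixed index-free ratio — the geometric sum formula closes it.


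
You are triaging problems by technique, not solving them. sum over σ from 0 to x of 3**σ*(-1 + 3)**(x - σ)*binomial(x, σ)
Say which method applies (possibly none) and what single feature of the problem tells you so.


Verdict: the binomial theorem — terms weighting binomial(x, σ) against matched powers of 3 and (-1 + 3) reassemble into (3 + (-1 + 3))^x by the binomial theorem.


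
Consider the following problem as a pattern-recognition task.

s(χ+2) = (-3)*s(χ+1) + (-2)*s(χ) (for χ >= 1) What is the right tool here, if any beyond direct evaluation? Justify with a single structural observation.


Best approach: the characteristic-root method — fixed numeric weights on consecutive terms and no forcing term added: the root method in its home territory.


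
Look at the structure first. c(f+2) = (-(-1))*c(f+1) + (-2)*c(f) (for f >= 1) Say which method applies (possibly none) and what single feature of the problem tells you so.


Technique: the characteristic-root method — try a geometric ansatz r^f: constant coefficients turn the recurrence into one polynomial equation in r.


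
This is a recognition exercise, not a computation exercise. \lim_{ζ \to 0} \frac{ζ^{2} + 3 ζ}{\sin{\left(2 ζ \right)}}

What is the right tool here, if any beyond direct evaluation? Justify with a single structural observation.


Technique: l'Hôpital's rule (0/0) — substituting 0 gives 0 over 0; differentiate top and bottom once and re-evaluate. One could equally expand both pieces locally and compare leading terms; the rule does that in one stroke.


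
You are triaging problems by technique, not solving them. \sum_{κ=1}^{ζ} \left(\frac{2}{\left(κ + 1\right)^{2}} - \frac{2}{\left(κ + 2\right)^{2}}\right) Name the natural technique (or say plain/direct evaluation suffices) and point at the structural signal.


Method: telescoping — the summand is built as \frac{2}{\left(κ + 1\right)^{2}} minus its own successor — adjacent terms annihilate down the line.


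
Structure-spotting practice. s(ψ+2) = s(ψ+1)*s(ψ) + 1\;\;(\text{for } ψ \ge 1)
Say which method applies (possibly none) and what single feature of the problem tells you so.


Verdict: no special technique — the unknown sequence enters the update nonlinearly, so no linear method fits the recurrence as written — direct iteration remains.


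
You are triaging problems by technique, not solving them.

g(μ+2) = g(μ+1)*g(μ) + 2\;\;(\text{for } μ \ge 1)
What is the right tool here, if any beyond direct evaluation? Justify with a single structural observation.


Technique: no special technique — the recurrence is nonlinear in the sequence terms; no linear-recurrence method fits it as written — one iterates or studies it directly.


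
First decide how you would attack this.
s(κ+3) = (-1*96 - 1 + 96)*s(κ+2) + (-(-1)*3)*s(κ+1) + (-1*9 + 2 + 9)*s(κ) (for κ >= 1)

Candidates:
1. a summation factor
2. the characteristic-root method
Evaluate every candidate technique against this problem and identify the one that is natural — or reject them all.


Technique: the characteristic-root method — linear, homogeneous, constant coefficients: solutions of the form r^κ exist — find the roots of the characteristic polynomial.
- a summation factor: a summation factor telescopes one-step recursions; this one carries higher-order memory.
- the characteristic-root method — applicable, and directly so.


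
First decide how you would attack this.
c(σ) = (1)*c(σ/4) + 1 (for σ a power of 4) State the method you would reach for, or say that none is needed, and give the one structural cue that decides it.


Method: the master substitution — a divide-and-conquer shape: argument σ/4, so change variables with σ = 4^m and solve the linear version.


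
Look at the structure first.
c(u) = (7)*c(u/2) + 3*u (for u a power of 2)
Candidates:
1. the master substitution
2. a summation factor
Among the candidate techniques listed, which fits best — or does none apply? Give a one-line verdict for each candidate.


Diagnosis: the master substitution — a divide-and-conquer shape: argument u/2, so change variables with u = 2^m and solve the linear version.
- the master substitution — yes — fits the structure here.
- a summation factor — the recursion divides its index rather than shifting it — there is no previous-term chain for a summation factor to telescope.


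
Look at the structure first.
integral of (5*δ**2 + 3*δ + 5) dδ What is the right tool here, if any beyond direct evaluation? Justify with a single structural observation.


Technique: no special technique — every term is a constant multiple of a power of δ; term-wise power-rule integration needs no preliminary transformation.


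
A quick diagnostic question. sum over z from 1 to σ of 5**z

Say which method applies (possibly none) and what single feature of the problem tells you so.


Method: the geometric series formula — check a ratio of consecutive terms: it is 5, independent of the index, so the geometric formula closes the sum.


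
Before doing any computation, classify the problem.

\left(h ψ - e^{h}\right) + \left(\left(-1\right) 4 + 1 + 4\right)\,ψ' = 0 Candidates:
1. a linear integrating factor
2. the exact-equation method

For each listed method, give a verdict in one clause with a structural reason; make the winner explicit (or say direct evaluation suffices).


Best approach: a linear integrating factor — the unknown enters only to the first power against a nonzero forcing term — the integrating-factor template applies directly.
- a linear integrating factor — applies; the problem has the shape this method handles.
- the exact-equation method: no potential function has this form as its differential, as written.


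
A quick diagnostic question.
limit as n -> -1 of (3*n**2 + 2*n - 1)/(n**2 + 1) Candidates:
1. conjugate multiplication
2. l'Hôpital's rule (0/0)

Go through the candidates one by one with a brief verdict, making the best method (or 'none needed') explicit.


Diagnosis: no special technique — no denominator vanishes and nothing blows up at -1: direct substitution is the whole computation.
- conjugate multiplication: there is no infinity-minus-infinity radical difference to rationalize.
- l'Hôpital's rule (0/0): substituting the point produces a determinate value, not a 0 over 0 clash.


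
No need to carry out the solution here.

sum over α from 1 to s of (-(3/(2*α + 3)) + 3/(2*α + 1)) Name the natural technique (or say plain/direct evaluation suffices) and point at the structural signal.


Technique: telescoping — the piece each term subtracts is 3/(2*α + 1) advanced by one index, and it reappears with a plus sign leading the following term — the sum collapses to its boundary terms.


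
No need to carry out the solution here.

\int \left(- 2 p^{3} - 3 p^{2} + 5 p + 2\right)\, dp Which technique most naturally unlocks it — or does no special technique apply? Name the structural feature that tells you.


Best approach: no special technique — the integrand is a sum of constant multiples of powers of p — integrate term by term.


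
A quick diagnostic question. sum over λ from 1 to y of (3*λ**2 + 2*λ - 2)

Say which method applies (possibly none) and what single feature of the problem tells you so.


Diagnosis: no special technique — Faulhaber territory: sum each constant-multiple power of λ with its closed-form formula, no trick required.


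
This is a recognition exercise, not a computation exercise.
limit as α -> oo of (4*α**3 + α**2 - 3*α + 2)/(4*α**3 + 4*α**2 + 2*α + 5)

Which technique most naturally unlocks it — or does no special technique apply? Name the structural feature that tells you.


Technique: dominant-term comparison — growth-rate triage: the leading powers of α decide the limit, everything else is noise. As a single quotient, the ∞/∞ shape would yield to repeated differentiation as well — the growth comparison gets there in one look.
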